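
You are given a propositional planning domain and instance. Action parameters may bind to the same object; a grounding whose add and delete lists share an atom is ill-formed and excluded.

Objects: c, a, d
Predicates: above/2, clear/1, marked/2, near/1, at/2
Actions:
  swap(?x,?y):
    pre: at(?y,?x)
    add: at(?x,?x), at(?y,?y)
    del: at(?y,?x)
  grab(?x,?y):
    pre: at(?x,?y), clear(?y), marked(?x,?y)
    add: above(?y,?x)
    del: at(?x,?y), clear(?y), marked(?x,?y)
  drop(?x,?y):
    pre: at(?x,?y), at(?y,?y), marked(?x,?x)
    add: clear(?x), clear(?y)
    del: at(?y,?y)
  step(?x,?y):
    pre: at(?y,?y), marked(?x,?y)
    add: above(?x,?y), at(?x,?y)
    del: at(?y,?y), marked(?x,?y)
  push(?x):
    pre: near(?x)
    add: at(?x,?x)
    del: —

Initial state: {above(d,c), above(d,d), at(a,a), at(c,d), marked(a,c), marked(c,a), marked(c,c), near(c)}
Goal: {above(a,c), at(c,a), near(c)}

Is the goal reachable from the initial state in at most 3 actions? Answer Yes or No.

1. swap(d,c)  →  {above(d,c), above(d,d), at(a,a), at(c,c), at(d,d), marked(a,c), marked(c,a), marked(c,c), near(c)}
2. step(c,a)  →  {above(c,a), above(d,c), above(d,d), at(c,a), at(c,c), at(d,d), marked(a,c), marked(c,c), near(c)}
3. step(a,c)  →  {above(a,c), above(c,a), above(d,c), above(d,d), at(a,c), at(c,a), at(d,d), marked(c,c), near(c)}
optimal plan length = 3; 3 ≤ 3

Yes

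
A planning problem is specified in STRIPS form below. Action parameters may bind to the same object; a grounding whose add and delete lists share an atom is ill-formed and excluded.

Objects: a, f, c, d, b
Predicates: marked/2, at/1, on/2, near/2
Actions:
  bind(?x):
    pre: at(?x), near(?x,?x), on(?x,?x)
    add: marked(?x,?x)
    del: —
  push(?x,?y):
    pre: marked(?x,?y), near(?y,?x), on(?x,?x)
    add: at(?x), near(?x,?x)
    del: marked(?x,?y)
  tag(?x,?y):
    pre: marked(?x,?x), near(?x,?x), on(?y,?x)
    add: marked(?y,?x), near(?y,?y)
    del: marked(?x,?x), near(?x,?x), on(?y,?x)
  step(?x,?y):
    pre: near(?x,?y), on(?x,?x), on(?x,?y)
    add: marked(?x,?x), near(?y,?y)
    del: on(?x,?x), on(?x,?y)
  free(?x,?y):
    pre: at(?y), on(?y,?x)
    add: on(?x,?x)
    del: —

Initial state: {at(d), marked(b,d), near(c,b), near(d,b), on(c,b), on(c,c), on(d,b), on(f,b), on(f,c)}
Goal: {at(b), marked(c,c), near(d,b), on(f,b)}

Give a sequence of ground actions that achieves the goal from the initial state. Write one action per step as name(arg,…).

step(c,b); free(b,d); push(b,d)

1. step(c,b)  →  {at(d), marked(b,d), marked(c,c), near(b,b), near(c,b), near(d,b), on(d,b), on(f,b), on(f,c)}
2. free(b,d)  →  {at(d), marked(b,d), marked(c,c), near(b,b), near(c,b), near(d,b), on(b,b), on(d,b), on(f,b), on(f,c)}
3. push(b,d)  →  {at(b), at(d), marked(c,c), near(b,b), near(c,b), near(d,b), on(b,b), on(d,b), on(f,b), on(f,c)}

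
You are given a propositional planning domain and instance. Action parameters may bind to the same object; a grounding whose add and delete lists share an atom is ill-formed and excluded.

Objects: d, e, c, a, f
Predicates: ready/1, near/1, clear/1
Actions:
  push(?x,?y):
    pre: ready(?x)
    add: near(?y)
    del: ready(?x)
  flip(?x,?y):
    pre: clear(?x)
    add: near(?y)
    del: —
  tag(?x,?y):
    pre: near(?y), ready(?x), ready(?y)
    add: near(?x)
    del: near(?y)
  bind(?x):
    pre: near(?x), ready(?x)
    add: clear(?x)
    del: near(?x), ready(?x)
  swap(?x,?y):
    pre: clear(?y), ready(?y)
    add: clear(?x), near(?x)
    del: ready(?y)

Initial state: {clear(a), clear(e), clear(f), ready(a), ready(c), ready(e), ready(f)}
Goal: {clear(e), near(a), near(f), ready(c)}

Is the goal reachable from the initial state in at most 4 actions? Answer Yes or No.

Yes

1. push(e,a)  →  {clear(a), clear(e), clear(f), near(a), ready(a), ready(c), ready(f)}
2. push(a,f)  →  {clear(a), clear(e), clear(f), near(a), near(f), ready(c), ready(f)}
optimal plan length = 2; 2 ≤ 4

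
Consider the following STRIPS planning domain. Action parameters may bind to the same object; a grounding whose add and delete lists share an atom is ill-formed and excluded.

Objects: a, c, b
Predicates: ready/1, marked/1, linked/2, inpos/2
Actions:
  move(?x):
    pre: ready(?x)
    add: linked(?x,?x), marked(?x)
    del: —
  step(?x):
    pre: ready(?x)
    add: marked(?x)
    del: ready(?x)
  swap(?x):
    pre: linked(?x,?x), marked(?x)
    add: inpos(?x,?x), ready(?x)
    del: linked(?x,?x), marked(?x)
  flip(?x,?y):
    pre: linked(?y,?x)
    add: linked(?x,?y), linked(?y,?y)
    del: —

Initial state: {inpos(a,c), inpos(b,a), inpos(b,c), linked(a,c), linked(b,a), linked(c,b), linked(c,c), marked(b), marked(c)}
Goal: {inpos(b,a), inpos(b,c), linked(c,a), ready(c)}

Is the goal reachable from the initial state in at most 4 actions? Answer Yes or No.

1. swap(c)  →  {inpos(a,c), inpos(b,a), inpos(b,c), inpos(c,c), linked(a,c), linked(b,a), linked(c,b), marked(b), ready(c)}
2. flip(c,a)  →  {inpos(a,c), inpos(b,a), inpos(b,c), inpos(c,c), linked(a,a), linked(a,c), linked(b,a), linked(c,a), linked(c,b), marked(b), ready(c)}
optimal plan length = 2; 2 ≤ 4

Yes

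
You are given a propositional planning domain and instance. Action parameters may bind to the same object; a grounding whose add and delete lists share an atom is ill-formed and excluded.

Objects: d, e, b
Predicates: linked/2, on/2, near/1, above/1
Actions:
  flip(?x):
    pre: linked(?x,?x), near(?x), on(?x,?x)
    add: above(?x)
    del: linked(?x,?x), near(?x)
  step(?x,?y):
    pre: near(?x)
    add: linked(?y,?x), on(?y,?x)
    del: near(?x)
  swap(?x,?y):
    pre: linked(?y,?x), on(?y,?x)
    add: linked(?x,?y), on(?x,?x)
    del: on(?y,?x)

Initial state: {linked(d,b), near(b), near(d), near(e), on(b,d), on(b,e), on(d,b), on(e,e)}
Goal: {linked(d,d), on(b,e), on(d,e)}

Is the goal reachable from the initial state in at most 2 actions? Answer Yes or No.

1. step(d,d)  →  {linked(d,b), linked(d,d), near(b), near(e), on(b,d), on(b,e), on(d,b), on(d,d), on(e,e)}
2. step(e,d)  →  {linked(d,b), linked(d,d), linked(d,e), near(b), on(b,d), on(b,e), on(d,b), on(d,d), on(d,e), on(e,e)}
optimal plan length = 2; 2 ≤ 2

Yes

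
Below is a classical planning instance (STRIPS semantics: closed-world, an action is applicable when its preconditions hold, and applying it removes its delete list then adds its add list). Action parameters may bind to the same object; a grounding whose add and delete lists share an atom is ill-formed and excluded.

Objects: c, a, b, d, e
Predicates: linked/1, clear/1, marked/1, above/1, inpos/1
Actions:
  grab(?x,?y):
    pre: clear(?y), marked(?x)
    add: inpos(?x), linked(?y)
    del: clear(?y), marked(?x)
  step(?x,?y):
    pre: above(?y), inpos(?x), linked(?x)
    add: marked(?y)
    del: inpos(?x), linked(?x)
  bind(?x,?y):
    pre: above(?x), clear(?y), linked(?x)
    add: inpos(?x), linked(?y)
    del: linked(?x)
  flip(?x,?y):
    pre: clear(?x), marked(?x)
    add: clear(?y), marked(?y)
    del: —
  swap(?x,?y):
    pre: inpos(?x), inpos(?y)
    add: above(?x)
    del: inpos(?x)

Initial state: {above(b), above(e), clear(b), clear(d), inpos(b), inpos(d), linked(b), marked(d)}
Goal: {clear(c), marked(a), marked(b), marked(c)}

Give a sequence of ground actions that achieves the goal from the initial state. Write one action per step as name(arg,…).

step(b,b); flip(b,c); flip(c,a)

1. step(b,b)  →  {above(b), above(e), clear(b), clear(d), inpos(d), marked(b), marked(d)}
2. flip(b,c)  →  {above(b), above(e), clear(b), clear(c), clear(d), inpos(d), marked(b), marked(c), marked(d)}
3. flip(c,a)  →  {above(b), above(e), clear(a), clear(b), clear(c), clear(d), inpos(d), marked(a), marked(b), marked(c), marked(d)}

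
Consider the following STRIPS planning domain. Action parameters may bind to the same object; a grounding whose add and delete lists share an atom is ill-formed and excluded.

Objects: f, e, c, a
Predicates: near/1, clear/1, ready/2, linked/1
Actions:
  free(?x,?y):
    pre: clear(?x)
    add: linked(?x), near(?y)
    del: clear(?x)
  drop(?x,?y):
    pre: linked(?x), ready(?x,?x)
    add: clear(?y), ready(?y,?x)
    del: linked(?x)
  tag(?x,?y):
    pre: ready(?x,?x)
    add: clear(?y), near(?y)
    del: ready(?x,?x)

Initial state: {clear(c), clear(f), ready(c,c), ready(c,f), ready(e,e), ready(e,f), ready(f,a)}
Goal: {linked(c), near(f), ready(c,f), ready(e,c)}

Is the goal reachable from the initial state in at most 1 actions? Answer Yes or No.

No

1. free(c,f)  →  {clear(f), linked(c), near(f), ready(c,c), ready(c,f), ready(e,e), ready(e,f), ready(f,a)}
2. drop(c,e)  →  {clear(e), clear(f), near(f), ready(c,c), ready(c,f), ready(e,c), ready(e,e), ready(e,f), ready(f,a)}
3. tag(e,c)  →  {clear(c), clear(e), clear(f), near(c), near(f), ready(c,c), ready(c,f), ready(e,c), ready(e,f), ready(f,a)}
4. free(c,f)  →  {clear(e), clear(f), linked(c), near(c), near(f), ready(c,c), ready(c,f), ready(e,c), ready(e,f), ready(f,a)}
optimal plan length = 4; 4 > 1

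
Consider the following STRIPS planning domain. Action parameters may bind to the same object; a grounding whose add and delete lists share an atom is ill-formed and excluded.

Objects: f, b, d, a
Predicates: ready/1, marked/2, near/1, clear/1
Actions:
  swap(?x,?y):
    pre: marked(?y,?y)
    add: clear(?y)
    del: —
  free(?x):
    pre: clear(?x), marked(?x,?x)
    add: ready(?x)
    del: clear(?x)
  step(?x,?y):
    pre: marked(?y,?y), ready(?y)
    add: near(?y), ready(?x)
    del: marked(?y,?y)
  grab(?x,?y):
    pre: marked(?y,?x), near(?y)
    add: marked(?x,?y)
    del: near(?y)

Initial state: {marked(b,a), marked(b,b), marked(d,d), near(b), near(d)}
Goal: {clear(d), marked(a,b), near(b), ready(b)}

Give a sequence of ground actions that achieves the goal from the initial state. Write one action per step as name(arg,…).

1. swap(f,b)  →  {clear(b), marked(b,a), marked(b,b), marked(d,d), near(b), near(d)}
2. swap(f,d)  →  {clear(b), clear(d), marked(b,a), marked(b,b), marked(d,d), near(b), near(d)}
3. free(b)  →  {clear(d), marked(b,a), marked(b,b), marked(d,d), near(b), near(d), ready(b)}
4. grab(a,b)  →  {clear(d), marked(a,b), marked(b,a), marked(b,b), marked(d,d), near(d), ready(b)}
5. step(f,b)  →  {clear(d), marked(a,b), marked(b,a), marked(d,d), near(b), near(d), ready(b), ready(f)}

swap(f,b); swap(f,d); free(b); grab(a,b); step(f,b)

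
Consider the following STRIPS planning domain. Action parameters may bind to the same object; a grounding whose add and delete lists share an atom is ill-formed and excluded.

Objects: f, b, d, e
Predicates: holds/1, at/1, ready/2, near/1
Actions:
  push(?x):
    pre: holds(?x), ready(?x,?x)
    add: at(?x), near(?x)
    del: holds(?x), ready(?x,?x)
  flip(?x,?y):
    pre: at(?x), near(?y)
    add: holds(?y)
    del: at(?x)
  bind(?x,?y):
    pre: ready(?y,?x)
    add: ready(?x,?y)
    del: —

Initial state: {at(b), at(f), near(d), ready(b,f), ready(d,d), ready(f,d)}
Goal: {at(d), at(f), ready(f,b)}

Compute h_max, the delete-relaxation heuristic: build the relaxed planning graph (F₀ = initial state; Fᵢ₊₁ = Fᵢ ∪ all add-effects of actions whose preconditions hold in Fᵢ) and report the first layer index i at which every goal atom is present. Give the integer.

2

F0 = init (6 atoms)
F1 = F0 ∪ {holds(d), ready(d,f), ready(f,b)}  (9 atoms)
F2 = F1 ∪ {at(d)}  (10 atoms)
goal ⊆ F2  ⇒  h_max = 2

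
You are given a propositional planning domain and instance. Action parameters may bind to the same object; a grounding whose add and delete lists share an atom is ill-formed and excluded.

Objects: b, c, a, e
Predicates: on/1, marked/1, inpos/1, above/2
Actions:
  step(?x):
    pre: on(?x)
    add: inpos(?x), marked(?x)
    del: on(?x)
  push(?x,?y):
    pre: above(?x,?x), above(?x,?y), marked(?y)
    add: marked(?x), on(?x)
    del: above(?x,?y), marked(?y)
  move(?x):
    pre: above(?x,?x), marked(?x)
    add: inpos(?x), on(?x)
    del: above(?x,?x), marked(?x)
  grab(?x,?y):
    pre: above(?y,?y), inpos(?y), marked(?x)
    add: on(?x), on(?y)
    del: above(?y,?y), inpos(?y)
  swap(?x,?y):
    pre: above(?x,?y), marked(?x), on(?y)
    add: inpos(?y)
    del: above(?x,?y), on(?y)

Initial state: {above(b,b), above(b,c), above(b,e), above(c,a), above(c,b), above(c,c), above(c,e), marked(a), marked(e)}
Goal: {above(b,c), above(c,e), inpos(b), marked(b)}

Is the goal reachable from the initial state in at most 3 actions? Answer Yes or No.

Yes

1. push(b,e)  →  {above(b,b), above(b,c), above(c,a), above(c,b), above(c,c), above(c,e), marked(a), marked(b), on(b)}
2. step(b)  →  {above(b,b), above(b,c), above(c,a), above(c,b), above(c,c), above(c,e), inpos(b), marked(a), marked(b)}
optimal plan length = 2; 2 ≤ 3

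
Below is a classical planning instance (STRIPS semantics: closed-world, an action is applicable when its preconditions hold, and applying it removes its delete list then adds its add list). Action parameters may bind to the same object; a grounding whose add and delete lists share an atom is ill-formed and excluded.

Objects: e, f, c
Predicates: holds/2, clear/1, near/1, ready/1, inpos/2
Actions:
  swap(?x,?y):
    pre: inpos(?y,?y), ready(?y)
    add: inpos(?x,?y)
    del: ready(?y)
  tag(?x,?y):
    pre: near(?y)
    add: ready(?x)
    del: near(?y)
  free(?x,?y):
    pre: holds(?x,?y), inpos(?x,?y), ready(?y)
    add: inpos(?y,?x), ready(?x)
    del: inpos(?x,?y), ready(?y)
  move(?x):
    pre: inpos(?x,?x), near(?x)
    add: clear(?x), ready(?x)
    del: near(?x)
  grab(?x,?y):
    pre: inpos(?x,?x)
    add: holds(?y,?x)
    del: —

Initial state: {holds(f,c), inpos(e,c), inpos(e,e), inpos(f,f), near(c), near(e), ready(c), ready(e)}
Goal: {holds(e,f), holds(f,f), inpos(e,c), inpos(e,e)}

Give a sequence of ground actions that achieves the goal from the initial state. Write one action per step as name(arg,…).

1. grab(f,e)  →  {holds(e,f), holds(f,c), inpos(e,c), inpos(e,e), inpos(f,f), near(c), near(e), ready(c), ready(e)}
2. grab(f,f)  →  {holds(e,f), holds(f,c), holds(f,f), inpos(e,c), inpos(e,e), inpos(f,f), near(c), near(e), ready(c), ready(e)}

grab(f,e); grab(f,f)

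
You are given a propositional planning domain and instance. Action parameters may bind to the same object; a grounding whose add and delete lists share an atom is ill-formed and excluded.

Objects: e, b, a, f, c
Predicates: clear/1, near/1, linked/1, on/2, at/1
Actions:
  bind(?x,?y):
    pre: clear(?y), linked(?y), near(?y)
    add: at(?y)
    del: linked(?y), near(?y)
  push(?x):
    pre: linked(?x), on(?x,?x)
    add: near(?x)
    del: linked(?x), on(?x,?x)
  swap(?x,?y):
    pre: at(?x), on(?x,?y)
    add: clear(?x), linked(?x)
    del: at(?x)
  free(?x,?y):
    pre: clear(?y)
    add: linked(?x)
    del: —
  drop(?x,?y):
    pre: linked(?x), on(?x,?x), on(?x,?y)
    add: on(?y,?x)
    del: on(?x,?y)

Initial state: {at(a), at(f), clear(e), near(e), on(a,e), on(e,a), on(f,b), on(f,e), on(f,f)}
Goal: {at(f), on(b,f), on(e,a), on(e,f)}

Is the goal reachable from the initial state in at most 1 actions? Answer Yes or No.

1. free(f,e)  →  {at(a), at(f), clear(e), linked(f), near(e), on(a,e), on(e,a), on(f,b), on(f,e), on(f,f)}
2. drop(f,e)  →  {at(a), at(f), clear(e), linked(f), near(e), on(a,e), on(e,a), on(e,f), on(f,b), on(f,f)}
3. drop(f,b)  →  {at(a), at(f), clear(e), linked(f), near(e), on(a,e), on(b,f), on(e,a), on(e,f), on(f,f)}
optimal plan length = 3; 3 > 1

No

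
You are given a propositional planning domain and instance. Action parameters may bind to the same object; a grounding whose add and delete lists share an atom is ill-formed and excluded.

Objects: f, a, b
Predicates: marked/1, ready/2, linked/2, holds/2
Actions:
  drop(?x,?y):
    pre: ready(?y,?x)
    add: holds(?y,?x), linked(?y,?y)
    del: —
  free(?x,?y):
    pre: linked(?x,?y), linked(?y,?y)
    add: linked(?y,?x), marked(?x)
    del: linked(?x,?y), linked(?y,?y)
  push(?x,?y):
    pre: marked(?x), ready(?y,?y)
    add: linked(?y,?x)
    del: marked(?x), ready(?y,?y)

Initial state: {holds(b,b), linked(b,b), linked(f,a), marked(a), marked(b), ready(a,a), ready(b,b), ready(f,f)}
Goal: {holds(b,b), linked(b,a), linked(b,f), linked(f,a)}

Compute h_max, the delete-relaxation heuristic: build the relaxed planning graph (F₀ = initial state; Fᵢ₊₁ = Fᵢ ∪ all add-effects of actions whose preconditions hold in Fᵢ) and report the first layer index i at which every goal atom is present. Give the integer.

2

F0 = init (8 atoms)
F1 = F0 ∪ {holds(a,a), holds(f,f), linked(a,a), linked(a,b), linked(b,a), linked(f,b), linked(f,f)}  (15 atoms)
F2 = F1 ∪ {linked(a,f), linked(b,f), marked(f)}  (18 atoms)
goal ⊆ F2  ⇒  h_max = 2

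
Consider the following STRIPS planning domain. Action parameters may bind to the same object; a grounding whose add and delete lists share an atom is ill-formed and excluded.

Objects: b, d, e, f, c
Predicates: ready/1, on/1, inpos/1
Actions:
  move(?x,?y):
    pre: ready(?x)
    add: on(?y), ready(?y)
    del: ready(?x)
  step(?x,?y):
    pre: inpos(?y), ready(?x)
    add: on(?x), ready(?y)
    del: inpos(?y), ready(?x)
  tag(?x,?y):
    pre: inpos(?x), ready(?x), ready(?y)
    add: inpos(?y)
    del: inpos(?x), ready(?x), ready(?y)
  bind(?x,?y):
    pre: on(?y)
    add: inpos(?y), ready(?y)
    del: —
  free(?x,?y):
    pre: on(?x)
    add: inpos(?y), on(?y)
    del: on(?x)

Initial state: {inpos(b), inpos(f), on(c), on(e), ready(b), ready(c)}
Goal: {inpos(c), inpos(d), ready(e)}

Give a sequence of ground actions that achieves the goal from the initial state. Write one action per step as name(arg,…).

1. move(b,e)  →  {inpos(b), inpos(f), on(c), on(e), ready(c), ready(e)}
2. bind(b,c)  →  {inpos(b), inpos(c), inpos(f), on(c), on(e), ready(c), ready(e)}
3. free(e,d)  →  {inpos(b), inpos(c), inpos(d), inpos(f), on(c), on(d), ready(c), ready(e)}

move(b,e); bind(b,c); free(e,d)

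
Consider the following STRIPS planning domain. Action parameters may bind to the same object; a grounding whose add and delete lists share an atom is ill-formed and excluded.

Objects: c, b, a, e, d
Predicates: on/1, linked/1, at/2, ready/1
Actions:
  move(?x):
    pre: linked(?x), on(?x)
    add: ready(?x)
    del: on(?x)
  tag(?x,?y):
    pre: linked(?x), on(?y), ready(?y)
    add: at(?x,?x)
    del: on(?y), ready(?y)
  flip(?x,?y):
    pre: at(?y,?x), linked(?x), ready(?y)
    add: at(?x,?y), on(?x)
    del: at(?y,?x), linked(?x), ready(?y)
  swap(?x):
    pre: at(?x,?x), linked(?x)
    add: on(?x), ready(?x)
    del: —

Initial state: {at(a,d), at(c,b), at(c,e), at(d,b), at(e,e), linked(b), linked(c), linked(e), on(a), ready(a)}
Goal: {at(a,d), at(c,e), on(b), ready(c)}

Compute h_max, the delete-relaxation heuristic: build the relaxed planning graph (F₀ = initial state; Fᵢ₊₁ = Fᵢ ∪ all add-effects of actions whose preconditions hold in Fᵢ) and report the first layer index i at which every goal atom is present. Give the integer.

F0 = init (10 atoms)
F1 = F0 ∪ {at(b,b), at(c,c), on(e), ready(e)}  (14 atoms)
F2 = F1 ∪ {on(b), on(c), ready(b), ready(c)}  (18 atoms)
goal ⊆ F2  ⇒  h_max = 2

2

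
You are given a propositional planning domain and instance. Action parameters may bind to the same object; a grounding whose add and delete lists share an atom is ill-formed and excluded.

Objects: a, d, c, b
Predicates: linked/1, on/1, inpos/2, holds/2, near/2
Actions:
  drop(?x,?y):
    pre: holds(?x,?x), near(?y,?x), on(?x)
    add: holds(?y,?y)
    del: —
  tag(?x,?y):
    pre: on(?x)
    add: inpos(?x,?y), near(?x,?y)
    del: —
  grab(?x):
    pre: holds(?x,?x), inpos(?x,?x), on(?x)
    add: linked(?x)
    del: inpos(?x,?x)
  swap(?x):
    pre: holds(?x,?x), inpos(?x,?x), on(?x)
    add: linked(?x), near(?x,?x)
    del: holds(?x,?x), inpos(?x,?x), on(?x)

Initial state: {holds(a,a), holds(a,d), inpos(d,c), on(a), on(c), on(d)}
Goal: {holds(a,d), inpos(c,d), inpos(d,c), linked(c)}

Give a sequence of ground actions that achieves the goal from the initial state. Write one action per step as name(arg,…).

1. tag(c,a)  →  {holds(a,a), holds(a,d), inpos(c,a), inpos(d,c), near(c,a), on(a), on(c), on(d)}
2. drop(a,c)  →  {holds(a,a), holds(a,d), holds(c,c), inpos(c,a), inpos(d,c), near(c,a), on(a), on(c), on(d)}
3. tag(c,d)  →  {holds(a,a), holds(a,d), holds(c,c), inpos(c,a), inpos(c,d), inpos(d,c), near(c,a), near(c,d), on(a), on(c), on(d)}
4. tag(c,c)  →  {holds(a,a), holds(a,d), holds(c,c), inpos(c,a), inpos(c,c), inpos(c,d), inpos(d,c), near(c,a), near(c,c), near(c,d), on(a), on(c), on(d)}
5. grab(c)  →  {holds(a,a), holds(a,d), holds(c,c), inpos(c,a), inpos(c,d), inpos(d,c), linked(c), near(c,a), near(c,c), near(c,d), on(a), on(c), on(d)}

tag(c,a); drop(a,c); tag(c,d); tag(c,c); grab(c)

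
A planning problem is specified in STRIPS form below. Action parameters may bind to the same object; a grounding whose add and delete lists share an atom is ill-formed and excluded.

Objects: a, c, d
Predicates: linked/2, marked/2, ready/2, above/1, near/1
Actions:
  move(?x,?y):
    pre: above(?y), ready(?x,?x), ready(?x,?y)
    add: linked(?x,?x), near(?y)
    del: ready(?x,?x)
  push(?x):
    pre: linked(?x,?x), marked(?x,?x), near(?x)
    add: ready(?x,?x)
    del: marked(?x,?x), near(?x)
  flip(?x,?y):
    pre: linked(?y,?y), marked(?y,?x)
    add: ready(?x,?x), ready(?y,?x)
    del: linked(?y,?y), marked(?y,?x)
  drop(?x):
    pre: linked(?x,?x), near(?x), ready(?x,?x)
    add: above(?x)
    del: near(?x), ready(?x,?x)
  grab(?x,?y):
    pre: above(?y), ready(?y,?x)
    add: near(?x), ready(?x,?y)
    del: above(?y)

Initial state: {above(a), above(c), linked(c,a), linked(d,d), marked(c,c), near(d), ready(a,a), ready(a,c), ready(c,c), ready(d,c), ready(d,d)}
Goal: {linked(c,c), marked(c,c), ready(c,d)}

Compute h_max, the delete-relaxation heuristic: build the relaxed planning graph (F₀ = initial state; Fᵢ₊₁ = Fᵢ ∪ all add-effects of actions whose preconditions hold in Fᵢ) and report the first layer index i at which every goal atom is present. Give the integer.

2

F0 = init (11 atoms)
F1 = F0 ∪ {above(d), linked(a,a), linked(c,c), near(a), near(c), ready(c,a)}  (17 atoms)
F2 = F1 ∪ {ready(c,d)}  (18 atoms)
goal ⊆ F2  ⇒  h_max = 2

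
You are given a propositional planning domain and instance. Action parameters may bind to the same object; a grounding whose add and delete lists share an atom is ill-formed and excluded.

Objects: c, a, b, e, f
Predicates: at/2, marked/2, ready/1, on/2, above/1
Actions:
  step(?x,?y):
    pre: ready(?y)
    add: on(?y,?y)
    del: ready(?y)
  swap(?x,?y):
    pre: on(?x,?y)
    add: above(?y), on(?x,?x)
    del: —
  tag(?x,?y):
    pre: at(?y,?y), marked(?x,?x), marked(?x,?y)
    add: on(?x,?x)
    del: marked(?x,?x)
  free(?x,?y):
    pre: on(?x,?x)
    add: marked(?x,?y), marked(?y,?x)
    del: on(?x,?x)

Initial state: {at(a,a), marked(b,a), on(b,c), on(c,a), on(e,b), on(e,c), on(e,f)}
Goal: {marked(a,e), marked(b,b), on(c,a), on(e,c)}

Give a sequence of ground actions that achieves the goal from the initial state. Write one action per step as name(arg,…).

1. swap(b,c)  →  {above(c), at(a,a), marked(b,a), on(b,b), on(b,c), on(c,a), on(e,b), on(e,c), on(e,f)}
2. swap(e,c)  →  {above(c), at(a,a), marked(b,a), on(b,b), on(b,c), on(c,a), on(e,b), on(e,c), on(e,e), on(e,f)}
3. free(b,b)  →  {above(c), at(a,a), marked(b,a), marked(b,b), on(b,c), on(c,a), on(e,b), on(e,c), on(e,e), on(e,f)}
4. free(e,a)  →  {above(c), at(a,a), marked(a,e), marked(b,a), marked(b,b), marked(e,a), on(b,c), on(c,a), on(e,b), on(e,c), on(e,f)}

swap(b,c); swap(e,c); free(b,b); free(e,a)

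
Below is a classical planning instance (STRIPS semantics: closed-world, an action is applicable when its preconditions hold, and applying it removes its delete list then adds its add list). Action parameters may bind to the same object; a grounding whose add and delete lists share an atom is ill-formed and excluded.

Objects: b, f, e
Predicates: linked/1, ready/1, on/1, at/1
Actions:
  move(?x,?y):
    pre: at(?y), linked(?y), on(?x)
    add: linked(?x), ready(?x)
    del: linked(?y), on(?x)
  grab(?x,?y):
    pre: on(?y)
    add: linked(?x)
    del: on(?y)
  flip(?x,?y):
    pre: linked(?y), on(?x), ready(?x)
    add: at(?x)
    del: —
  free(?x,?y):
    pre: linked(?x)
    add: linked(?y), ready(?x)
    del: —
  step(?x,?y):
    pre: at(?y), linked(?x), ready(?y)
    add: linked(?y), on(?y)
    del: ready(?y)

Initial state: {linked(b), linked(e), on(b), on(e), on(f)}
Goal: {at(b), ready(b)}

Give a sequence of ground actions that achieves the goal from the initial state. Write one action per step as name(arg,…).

free(b,b); flip(b,b)

1. free(b,b)  →  {linked(b), linked(e), on(b), on(e), on(f), ready(b)}
2. flip(b,b)  →  {at(b), linked(b), linked(e), on(b), on(e), on(f), ready(b)}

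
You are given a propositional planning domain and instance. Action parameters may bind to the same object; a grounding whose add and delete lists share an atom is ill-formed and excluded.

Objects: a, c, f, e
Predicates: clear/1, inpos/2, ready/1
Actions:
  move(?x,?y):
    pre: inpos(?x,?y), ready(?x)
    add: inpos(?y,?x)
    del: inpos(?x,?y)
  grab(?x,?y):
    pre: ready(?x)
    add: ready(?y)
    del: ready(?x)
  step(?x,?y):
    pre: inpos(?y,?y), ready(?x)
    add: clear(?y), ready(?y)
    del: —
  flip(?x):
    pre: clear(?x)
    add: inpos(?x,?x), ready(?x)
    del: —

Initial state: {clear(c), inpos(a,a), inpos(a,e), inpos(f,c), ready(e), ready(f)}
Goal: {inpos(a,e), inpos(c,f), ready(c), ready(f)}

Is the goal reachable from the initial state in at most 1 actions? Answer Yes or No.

1. move(f,c)  →  {clear(c), inpos(a,a), inpos(a,e), inpos(c,f), ready(e), ready(f)}
2. grab(e,c)  →  {clear(c), inpos(a,a), inpos(a,e), inpos(c,f), ready(c), ready(f)}
optimal plan length = 2; 2 > 1

No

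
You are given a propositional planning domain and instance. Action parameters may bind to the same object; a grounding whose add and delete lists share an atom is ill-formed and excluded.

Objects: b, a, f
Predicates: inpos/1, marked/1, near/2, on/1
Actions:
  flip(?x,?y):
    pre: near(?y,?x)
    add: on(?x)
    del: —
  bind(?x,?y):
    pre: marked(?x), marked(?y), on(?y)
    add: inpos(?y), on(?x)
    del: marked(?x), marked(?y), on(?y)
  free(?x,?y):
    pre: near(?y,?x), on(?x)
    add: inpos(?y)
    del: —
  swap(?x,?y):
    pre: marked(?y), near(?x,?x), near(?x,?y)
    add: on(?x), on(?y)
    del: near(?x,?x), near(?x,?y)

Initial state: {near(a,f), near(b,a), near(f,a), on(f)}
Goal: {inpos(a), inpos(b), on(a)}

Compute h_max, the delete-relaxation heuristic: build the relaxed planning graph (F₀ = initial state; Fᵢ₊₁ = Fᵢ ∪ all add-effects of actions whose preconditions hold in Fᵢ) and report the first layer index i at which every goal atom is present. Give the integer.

2

F0 = init (4 atoms)
F1 = F0 ∪ {inpos(a), on(a)}  (6 atoms)
F2 = F1 ∪ {inpos(b), inpos(f)}  (8 atoms)
goal ⊆ F2  ⇒  h_max = 2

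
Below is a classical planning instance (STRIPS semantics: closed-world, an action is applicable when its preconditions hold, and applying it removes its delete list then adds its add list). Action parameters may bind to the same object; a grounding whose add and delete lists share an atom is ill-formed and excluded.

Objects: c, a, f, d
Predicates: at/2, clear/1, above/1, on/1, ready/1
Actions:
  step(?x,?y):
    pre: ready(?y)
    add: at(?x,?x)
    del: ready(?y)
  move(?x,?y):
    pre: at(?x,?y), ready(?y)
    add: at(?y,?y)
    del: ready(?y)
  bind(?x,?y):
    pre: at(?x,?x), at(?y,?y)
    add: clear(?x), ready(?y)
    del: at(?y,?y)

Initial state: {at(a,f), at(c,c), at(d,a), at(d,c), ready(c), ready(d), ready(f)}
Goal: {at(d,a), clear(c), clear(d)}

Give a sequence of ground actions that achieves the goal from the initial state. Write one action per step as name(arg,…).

1. step(d,c)  →  {at(a,f), at(c,c), at(d,a), at(d,c), at(d,d), ready(d), ready(f)}
2. bind(c,c)  →  {at(a,f), at(d,a), at(d,c), at(d,d), clear(c), ready(c), ready(d), ready(f)}
3. bind(d,d)  →  {at(a,f), at(d,a), at(d,c), clear(c), clear(d), ready(c), ready(d), ready(f)}

step(d,c); bind(c,c); bind(d,d)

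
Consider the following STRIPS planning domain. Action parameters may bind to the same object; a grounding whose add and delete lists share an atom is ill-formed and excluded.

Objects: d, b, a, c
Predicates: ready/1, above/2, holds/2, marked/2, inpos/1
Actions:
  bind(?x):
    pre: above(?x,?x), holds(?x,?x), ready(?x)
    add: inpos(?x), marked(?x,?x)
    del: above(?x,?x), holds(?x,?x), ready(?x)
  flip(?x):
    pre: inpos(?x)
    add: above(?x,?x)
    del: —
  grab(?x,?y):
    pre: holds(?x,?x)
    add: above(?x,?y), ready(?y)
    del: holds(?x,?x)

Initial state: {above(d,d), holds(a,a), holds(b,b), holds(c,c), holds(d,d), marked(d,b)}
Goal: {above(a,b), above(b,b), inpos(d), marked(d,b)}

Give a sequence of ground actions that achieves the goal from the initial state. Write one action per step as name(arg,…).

grab(b,b); grab(a,b); grab(c,d); bind(d)

1. grab(b,b)  →  {above(b,b), above(d,d), holds(a,a), holds(c,c), holds(d,d), marked(d,b), ready(b)}
2. grab(a,b)  →  {above(a,b), above(b,b), above(d,d), holds(c,c), holds(d,d), marked(d,b), ready(b)}
3. grab(c,d)  →  {above(a,b), above(b,b), above(c,d), above(d,d), holds(d,d), marked(d,b), ready(b), ready(d)}
4. bind(d)  →  {above(a,b), above(b,b), above(c,d), inpos(d), marked(d,b), marked(d,d), ready(b)}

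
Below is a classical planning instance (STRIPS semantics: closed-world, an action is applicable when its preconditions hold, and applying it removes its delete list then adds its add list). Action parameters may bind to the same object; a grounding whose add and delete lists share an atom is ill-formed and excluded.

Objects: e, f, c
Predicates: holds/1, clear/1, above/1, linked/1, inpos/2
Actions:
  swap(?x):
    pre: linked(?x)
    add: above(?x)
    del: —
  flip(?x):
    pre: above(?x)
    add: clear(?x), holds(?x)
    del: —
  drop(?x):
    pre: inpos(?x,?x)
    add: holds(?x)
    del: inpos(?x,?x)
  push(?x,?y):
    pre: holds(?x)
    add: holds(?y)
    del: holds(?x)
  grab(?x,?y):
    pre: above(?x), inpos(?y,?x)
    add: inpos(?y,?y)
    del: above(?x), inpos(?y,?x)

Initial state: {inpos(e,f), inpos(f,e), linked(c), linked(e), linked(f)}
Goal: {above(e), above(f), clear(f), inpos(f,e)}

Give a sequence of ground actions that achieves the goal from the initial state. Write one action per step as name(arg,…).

1. swap(e)  →  {above(e), inpos(e,f), inpos(f,e), linked(c), linked(e), linked(f)}
2. swap(f)  →  {above(e), above(f), inpos(e,f), inpos(f,e), linked(c), linked(e), linked(f)}
3. flip(f)  →  {above(e), above(f), clear(f), holds(f), inpos(e,f), inpos(f,e), linked(c), linked(e), linked(f)}

swap(e); swap(f); flip(f)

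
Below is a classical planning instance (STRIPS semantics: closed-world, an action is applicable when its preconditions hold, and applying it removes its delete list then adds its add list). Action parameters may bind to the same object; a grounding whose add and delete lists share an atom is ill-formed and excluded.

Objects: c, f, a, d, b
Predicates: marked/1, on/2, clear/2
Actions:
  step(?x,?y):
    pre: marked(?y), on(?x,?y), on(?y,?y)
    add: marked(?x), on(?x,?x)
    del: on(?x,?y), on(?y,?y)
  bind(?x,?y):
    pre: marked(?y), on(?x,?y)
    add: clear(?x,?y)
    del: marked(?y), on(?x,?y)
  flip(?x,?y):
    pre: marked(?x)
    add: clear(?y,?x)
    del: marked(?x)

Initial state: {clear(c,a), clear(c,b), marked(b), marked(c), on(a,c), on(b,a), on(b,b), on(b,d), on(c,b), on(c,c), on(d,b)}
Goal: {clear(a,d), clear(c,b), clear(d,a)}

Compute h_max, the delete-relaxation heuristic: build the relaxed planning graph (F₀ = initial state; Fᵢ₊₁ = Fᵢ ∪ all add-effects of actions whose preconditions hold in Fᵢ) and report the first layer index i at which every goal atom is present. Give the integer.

F0 = init (11 atoms)
F1 = F0 ∪ {clear(a,b), clear(a,c), clear(b,b), clear(b,c), clear(c,c), clear(d,b), clear(d,c), clear(f,b), clear(f,c), marked(a), marked(d), on(a,a), on(d,d)}  (24 atoms)
F2 = F1 ∪ {clear(a,a), clear(a,d), clear(b,a), clear(b,d), clear(c,d), clear(d,a), clear(d,d), clear(f,a), clear(f,d)}  (33 atoms)
goal ⊆ F2  ⇒  h_max = 2

2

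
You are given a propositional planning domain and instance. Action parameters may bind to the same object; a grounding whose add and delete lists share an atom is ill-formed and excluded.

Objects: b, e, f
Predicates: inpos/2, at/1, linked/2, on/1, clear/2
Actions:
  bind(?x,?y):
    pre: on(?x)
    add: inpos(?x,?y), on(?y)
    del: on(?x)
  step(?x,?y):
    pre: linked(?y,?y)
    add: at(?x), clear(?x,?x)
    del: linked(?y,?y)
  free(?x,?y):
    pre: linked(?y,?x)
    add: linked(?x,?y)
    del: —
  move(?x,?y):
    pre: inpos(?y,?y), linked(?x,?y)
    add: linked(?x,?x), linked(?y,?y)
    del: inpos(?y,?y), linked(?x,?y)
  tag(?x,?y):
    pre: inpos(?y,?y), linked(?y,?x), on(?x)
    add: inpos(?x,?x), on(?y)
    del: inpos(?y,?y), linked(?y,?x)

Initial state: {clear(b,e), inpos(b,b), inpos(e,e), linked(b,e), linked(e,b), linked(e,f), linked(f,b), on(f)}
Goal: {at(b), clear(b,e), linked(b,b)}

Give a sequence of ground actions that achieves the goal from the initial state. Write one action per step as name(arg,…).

1. move(b,e)  →  {clear(b,e), inpos(b,b), linked(b,b), linked(e,b), linked(e,e), linked(e,f), linked(f,b), on(f)}
2. step(b,e)  →  {at(b), clear(b,b), clear(b,e), inpos(b,b), linked(b,b), linked(e,b), linked(e,f), linked(f,b), on(f)}

move(b,e); step(b,e)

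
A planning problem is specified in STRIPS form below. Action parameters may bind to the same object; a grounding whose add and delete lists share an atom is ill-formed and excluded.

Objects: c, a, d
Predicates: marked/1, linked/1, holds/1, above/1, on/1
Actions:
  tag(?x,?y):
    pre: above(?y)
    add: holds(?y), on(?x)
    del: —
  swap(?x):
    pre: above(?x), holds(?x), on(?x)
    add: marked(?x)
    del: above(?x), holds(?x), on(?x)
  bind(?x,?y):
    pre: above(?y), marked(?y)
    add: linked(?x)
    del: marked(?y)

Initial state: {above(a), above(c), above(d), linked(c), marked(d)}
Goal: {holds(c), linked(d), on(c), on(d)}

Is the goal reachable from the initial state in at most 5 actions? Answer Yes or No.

1. tag(c,c)  →  {above(a), above(c), above(d), holds(c), linked(c), marked(d), on(c)}
2. tag(d,c)  →  {above(a), above(c), above(d), holds(c), linked(c), marked(d), on(c), on(d)}
3. bind(d,d)  →  {above(a), above(c), above(d), holds(c), linked(c), linked(d), on(c), on(d)}
optimal plan length = 3; 3 ≤ 5

Yes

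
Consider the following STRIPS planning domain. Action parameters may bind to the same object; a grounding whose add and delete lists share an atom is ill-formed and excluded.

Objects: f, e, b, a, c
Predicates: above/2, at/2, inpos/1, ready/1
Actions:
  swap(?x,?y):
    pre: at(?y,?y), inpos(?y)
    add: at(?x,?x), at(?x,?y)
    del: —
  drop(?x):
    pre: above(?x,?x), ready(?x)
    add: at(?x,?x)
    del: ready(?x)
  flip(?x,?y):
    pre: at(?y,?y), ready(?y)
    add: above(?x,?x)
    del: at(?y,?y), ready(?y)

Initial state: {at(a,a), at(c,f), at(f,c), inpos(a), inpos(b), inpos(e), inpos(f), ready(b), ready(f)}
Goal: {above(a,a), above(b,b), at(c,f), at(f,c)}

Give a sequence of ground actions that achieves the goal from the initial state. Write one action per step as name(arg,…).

1. swap(f,a)  →  {at(a,a), at(c,f), at(f,a), at(f,c), at(f,f), inpos(a), inpos(b), inpos(e), inpos(f), ready(b), ready(f)}
2. swap(b,f)  →  {at(a,a), at(b,b), at(b,f), at(c,f), at(f,a), at(f,c), at(f,f), inpos(a), inpos(b), inpos(e), inpos(f), ready(b), ready(f)}
3. flip(b,f)  →  {above(b,b), at(a,a), at(b,b), at(b,f), at(c,f), at(f,a), at(f,c), inpos(a), inpos(b), inpos(e), inpos(f), ready(b)}
4. flip(a,b)  →  {above(a,a), above(b,b), at(a,a), at(b,f), at(c,f), at(f,a), at(f,c), inpos(a), inpos(b), inpos(e), inpos(f)}

swap(f,a); swap(b,f); flip(b,f); flip(a,b)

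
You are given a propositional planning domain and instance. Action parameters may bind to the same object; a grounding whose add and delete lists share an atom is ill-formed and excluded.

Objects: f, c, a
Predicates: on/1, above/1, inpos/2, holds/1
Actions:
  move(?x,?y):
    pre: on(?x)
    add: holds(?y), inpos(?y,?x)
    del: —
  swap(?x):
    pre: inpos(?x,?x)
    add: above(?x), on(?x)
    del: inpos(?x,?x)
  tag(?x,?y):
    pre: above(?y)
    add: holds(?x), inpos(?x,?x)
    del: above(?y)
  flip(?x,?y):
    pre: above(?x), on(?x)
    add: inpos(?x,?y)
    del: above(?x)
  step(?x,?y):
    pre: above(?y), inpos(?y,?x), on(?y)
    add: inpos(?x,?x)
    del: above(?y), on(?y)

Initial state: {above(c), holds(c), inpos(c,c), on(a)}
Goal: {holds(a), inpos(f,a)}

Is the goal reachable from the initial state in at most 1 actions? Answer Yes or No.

No

1. move(a,f)  →  {above(c), holds(c), holds(f), inpos(c,c), inpos(f,a), on(a)}
2. move(a,a)  →  {above(c), holds(a), holds(c), holds(f), inpos(a,a), inpos(c,c), inpos(f,a), on(a)}
optimal plan length = 2; 2 > 1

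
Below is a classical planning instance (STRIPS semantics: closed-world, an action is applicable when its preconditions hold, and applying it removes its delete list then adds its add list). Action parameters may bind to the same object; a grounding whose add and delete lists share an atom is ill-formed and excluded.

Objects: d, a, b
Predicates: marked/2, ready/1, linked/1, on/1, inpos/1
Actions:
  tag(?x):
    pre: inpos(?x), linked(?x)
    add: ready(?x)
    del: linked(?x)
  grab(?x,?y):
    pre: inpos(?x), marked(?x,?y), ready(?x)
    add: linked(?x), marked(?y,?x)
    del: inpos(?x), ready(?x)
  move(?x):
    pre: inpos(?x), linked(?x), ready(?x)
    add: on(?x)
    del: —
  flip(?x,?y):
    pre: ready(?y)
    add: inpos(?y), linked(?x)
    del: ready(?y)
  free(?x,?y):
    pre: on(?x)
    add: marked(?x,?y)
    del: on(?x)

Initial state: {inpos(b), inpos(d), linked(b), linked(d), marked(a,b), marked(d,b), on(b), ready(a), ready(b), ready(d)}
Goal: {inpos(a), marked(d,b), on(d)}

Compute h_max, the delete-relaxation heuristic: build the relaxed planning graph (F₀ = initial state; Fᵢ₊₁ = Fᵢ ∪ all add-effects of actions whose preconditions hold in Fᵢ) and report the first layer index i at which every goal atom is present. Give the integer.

F0 = init (10 atoms)
F1 = F0 ∪ {inpos(a), linked(a), marked(b,a), marked(b,b), marked(b,d), on(d)}  (16 atoms)
goal ⊆ F1  ⇒  h_max = 1

1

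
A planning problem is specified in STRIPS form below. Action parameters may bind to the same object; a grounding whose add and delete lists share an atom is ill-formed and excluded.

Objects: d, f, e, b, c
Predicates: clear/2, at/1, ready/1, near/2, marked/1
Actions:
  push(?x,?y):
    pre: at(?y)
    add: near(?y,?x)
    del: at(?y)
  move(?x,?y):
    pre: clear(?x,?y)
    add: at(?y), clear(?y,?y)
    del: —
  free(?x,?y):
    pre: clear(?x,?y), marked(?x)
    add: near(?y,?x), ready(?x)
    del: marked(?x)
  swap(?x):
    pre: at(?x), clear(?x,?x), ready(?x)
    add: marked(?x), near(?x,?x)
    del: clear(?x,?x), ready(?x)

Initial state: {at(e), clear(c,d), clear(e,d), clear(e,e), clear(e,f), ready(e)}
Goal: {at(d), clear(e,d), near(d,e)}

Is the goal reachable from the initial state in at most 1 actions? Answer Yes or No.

1. move(e,d)  →  {at(d), at(e), clear(c,d), clear(d,d), clear(e,d), clear(e,e), clear(e,f), ready(e)}
2. push(e,d)  →  {at(e), clear(c,d), clear(d,d), clear(e,d), clear(e,e), clear(e,f), near(d,e), ready(e)}
3. move(d,d)  →  {at(d), at(e), clear(c,d), clear(d,d), clear(e,d), clear(e,e), clear(e,f), near(d,e), ready(e)}
optimal plan length = 3; 3 > 1

No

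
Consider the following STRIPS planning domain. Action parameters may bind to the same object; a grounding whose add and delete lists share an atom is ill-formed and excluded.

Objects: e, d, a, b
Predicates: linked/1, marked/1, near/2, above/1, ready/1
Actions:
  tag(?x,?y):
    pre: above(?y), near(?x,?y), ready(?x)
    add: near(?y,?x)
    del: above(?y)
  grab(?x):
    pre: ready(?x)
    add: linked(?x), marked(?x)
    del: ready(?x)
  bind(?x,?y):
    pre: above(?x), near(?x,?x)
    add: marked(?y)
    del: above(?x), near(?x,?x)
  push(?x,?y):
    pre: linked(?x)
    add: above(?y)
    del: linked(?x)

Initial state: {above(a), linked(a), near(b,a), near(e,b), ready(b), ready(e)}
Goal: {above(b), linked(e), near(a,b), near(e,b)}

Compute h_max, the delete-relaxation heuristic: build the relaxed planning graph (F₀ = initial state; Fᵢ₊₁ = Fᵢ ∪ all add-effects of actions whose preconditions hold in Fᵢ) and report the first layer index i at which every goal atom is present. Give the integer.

1

F0 = init (6 atoms)
F1 = F0 ∪ {above(b), above(d), above(e), linked(b), linked(e), marked(b), marked(e), near(a,b)}  (14 atoms)
goal ⊆ F1  ⇒  h_max = 1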